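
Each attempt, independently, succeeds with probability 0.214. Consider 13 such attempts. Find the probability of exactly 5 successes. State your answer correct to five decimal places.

0.08414

X ~ Binomial(n=13, p=0.214).
P(X=5) = C(13,5) · p^5 · (1−p)^8
= 1287 · 0.00044882 · 0.14567 = 0.0841449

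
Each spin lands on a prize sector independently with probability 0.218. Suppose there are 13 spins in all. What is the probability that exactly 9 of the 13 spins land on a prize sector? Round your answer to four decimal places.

X ~ Binomial(n=13, p=0.218).
P(X=9) = C(13,9) · p^9 · (1−p)^4
= 715 · 1.112e-06 · 0.37396 = 0.000297

0.0003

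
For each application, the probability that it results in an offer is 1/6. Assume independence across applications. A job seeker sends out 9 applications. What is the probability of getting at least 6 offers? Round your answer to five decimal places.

0.00114

X ~ Binomial(9, 0.166667); P(X ≥ 6) = Σ C(9,k) p^k (1−p)^(9−k) over k:
  k=6: C(9,6)·0.166667^6·0.833333^3 = 0.0010419
  k=7: C(9,7)·0.166667^7·0.833333^2 = 0.0000893
  k=8: C(9,8)·0.166667^8·0.833333^1 = 0.0000045
  k=9: C(9,9)·0.166667^9·0.833333^0 = 0.0000001
Total = 0.0011358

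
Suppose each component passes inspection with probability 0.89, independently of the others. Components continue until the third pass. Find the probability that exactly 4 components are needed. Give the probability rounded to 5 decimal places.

0.23264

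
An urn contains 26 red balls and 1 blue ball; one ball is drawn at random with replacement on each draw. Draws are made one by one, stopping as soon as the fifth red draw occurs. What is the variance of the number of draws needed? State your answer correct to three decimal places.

0.200

Y = total draws until the fifth success; negative binomial with r=5, p=0.962963.
Var(Y) = r(1−p)/p² = 5·0.037037 / 0.962963² = 0.19970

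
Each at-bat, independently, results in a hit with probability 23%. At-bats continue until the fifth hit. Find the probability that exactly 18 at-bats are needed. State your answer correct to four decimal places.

0.0512

Y = trial on which the fifth success occurs; negative binomial, r=5, p=0.23.
P(Y=18) = C(17,4) · p^5 · (1−p)^13
= 2380 · 0.00064363 · 0.033449 = 0.051238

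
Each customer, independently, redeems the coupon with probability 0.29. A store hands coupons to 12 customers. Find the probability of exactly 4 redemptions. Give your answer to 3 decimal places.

X ~ Binomial(n=12, p=0.29).
P(X=4) = C(12,4) · p^4 · (1−p)^8
= 495 · 0.0070728 · 0.064575 = 0.22608

0.226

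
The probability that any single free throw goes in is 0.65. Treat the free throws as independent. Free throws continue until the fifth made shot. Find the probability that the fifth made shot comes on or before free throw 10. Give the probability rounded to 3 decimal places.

0.905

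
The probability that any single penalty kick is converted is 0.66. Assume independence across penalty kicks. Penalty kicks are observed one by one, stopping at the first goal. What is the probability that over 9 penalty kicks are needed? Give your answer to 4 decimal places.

0.0001

Y = number of penalty kicks to the first success; geometric, p = 0.66.
P(Y > 9) = P(first 9 all fail) = (1−p)^9 = 0.000061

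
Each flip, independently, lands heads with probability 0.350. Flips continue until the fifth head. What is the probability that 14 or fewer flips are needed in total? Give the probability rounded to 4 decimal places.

Finishing within 14 flips ⇔ at least 5 successes in the first 14. With X ~ Binomial(14, 0.35), P(Y ≤ 14) = 1 − P(X ≤ 4).
  k=0: C(14,0)·0.35^0·0.65^14 = 0.002403
  k=1: C(14,1)·0.35^1·0.65^13 = 0.018116
  k=2: C(14,2)·0.35^2·0.65^12 = 0.063407
  k=3: C(14,3)·0.35^3·0.65^11 = 0.136569
  k=4: C(14,4)·0.35^4·0.65^10 = 0.202227
1 − 0.422723 = 0.577277

0.5773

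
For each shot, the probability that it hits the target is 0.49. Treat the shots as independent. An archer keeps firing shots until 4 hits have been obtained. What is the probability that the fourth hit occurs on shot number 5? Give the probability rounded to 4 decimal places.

0.1176

Y = trial on which the fourth success occurs; negative binomial, r=4, p=0.49.
P(Y=5) = C(4,3) · p^4 · (1−p)^1
= 4 · 0.057648 · 0.51 = 0.117602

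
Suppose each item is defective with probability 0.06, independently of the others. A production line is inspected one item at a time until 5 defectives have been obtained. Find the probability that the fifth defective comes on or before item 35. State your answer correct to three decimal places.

0.056

Finishing within 35 items ⇔ at least 5 successes in the first 35. With X ~ Binomial(35, 0.06), P(Y ≤ 35) = 1 − P(X ≤ 4).
  k=0: C(35,0)·0.06^0·0.94^35 = 0.11468
  k=1: C(35,1)·0.06^1·0.94^34 = 0.25619
  k=2: C(35,2)·0.06^2·0.94^33 = 0.27800
  k=3: C(35,3)·0.06^3·0.94^32 = 0.19519
  k=4: C(35,4)·0.06^4·0.94^31 = 0.09967
1 − 0.94372 = 0.05628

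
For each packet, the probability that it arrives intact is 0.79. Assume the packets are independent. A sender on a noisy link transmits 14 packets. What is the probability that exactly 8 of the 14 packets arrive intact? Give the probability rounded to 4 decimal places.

X ~ Binomial(n=14, p=0.79).
P(X=8) = C(14,8) · p^8 · (1−p)^6
= 3003 · 0.15171 · 8.5766e-05 = 0.039074

0.0391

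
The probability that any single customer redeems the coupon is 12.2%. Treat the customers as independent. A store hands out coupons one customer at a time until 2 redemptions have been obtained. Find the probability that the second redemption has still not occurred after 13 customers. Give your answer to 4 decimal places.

0.5171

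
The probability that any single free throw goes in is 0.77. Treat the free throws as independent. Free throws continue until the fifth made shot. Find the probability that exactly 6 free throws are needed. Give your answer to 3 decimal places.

Y = trial on which the fifth success occurs; negative binomial, r=5, p=0.77.
P(Y=6) = C(5,4) · p^5 · (1−p)^1
= 5 · 0.27068 · 0.23 = 0.31128

0.311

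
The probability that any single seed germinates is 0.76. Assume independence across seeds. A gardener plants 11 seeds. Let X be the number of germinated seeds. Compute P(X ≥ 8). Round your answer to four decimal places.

0.7404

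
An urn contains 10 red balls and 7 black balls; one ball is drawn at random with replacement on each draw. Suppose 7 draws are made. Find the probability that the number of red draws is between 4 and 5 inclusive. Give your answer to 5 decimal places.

X ~ Binomial(7, 0.588235); P(4 ≤ X ≤ 5) = Σ C(7,k) p^k (1−p)^(7−k) over k:
  k=4: C(7,4)·0.588235^4·0.411765^3 = 0.2925632
  k=5: C(7,5)·0.588235^5·0.411765^2 = 0.2507685
Total = 0.5433317

0.54333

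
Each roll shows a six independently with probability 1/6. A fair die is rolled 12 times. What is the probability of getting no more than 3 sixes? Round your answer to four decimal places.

0.8748

X ~ Binomial(12, 0.166667); P(X ≤ 3) = Σ C(12,k) p^k (1−p)^(12−k) over k:
  k=0: C(12,0)·0.166667^0·0.833333^12 = 0.112157
  k=1: C(12,1)·0.166667^1·0.833333^11 = 0.269176
  k=2: C(12,2)·0.166667^2·0.833333^10 = 0.296094
  k=3: C(12,3)·0.166667^3·0.833333^9 = 0.197396
Total = 0.874822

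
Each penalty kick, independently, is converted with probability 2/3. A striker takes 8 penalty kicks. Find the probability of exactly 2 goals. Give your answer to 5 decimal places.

X ~ Binomial(n=8, p=0.666667).
P(X=2) = C(8,2) · p^2 · (1−p)^6
= 28 · 0.44444 · 0.0013717 = 0.0170706

0.01707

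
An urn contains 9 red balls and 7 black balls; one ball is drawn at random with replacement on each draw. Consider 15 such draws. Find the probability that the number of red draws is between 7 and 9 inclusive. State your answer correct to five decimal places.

0.54963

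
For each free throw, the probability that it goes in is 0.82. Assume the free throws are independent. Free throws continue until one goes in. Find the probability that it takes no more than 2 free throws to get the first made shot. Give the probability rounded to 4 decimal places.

0.9676

Y = number of free throws to the first success; geometric, p = 0.82.
P(Y ≤ 2) = 1 − (1−p)^2 = 1 − 0.032400 = 0.967600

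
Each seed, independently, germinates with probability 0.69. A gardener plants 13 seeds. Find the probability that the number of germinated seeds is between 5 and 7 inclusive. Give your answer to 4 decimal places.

X ~ Binomial(13, 0.69); P(5 ≤ X ≤ 7) = Σ C(13,k) p^k (1−p)^(13−k) over k:
  k=5: C(13,5)·0.69^5·0.31^8 = 0.017168
  k=6: C(13,6)·0.69^6·0.31^7 = 0.050950
  k=7: C(13,7)·0.69^7·0.31^6 = 0.113405
Total = 0.181523

0.1815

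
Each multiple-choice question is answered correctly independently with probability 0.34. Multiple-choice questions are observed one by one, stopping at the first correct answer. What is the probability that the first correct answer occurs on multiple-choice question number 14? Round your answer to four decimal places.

0.0015

Geometric (trials to first success), p = 0.34.
P(Y = 14) = (1−p)^13 · p = 0.0045089 · 0.34 = 0.001533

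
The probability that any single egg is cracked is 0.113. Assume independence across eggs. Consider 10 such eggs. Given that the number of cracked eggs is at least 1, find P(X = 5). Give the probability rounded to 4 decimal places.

0.0036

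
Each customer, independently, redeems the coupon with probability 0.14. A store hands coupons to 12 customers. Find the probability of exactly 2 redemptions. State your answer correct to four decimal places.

X ~ Binomial(n=12, p=0.14).
P(X=2) = C(12,2) · p^2 · (1−p)^10
= 66 · 0.0196 · 0.2213 = 0.286276

0.2863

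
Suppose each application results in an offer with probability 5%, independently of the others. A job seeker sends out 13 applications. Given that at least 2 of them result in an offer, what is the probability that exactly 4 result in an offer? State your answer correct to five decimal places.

0.02080

X ~ Binomial(13, 0.05). Want P(X=4 | X≥2) = P(X=4) / P(X≥2).
P(X=4) = C(13,4)·0.05^4·0.95^9 = 0.0028164
P(X≥2) = 1 − 0.5133421 − 0.3512341 = 0.1354239
Ratio = 0.0028164 / 0.1354239 = 0.0207971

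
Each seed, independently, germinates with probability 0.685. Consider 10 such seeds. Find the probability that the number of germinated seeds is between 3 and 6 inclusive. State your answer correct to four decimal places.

0.3885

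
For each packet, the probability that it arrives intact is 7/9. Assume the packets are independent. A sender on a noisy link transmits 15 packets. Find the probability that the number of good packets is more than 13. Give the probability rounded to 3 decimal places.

0.122

X ~ Binomial(15, 0.777778); P(X ≥ 14) = Σ C(15,k) p^k (1−p)^(15−k) over k:
  k=14: C(15,14)·0.777778^14·0.222222^1 = 0.09882
  k=15: C(15,15)·0.777778^15·0.222222^0 = 0.02306
Total = 0.12188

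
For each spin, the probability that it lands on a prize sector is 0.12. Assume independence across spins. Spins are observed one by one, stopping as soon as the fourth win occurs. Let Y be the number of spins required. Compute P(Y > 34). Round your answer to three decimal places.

Needing more than 34 spins ⇔ fewer than 4 successes in the first 34. With X ~ Binomial(34, 0.12), P(Y > 34) = P(X ≤ 3).
  k=0: C(34,0)·0.12^0·0.88^34 = 0.01295
  k=1: C(34,1)·0.12^1·0.88^33 = 0.06006
  k=2: C(34,2)·0.12^2·0.88^32 = 0.13514
  k=3: C(34,3)·0.12^3·0.88^31 = 0.19656
P(X ≤ 3) = 0.40471

0.405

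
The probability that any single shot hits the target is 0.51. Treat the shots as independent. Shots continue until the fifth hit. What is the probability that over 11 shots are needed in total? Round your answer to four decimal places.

Needing more than 11 shots ⇔ fewer than 5 successes in the first 11. With X ~ Binomial(11, 0.51), P(Y > 11) = P(X ≤ 4).
  k=0: C(11,0)·0.51^0·0.49^11 = 0.000391
  k=1: C(11,1)·0.51^1·0.49^10 = 0.004476
  k=2: C(11,2)·0.51^2·0.49^9 = 0.023295
  k=3: C(11,3)·0.51^3·0.49^8 = 0.072738
  k=4: C(11,4)·0.51^4·0.49^7 = 0.151414
P(X ≤ 4) = 0.252315

0.2523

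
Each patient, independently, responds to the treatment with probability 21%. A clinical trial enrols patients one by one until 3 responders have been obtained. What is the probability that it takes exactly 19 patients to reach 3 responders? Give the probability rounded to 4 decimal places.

Y = trial on which the third success occurs; negative binomial, r=3, p=0.21.
P(Y=19) = C(18,2) · p^3 · (1−p)^16
= 153 · 0.009261 · 0.023016 = 0.032612

0.0326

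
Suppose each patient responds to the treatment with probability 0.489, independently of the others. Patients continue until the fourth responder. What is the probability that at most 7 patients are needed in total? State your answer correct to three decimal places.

0.476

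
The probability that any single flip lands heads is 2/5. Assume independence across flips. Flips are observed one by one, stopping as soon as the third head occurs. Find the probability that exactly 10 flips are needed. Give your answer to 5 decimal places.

0.06450

Y = trial on which the third success occurs; negative binomial, r=3, p=0.40.
P(Y=10) = C(9,2) · p^3 · (1−p)^7
= 36 · 0.064 · 0.027994 = 0.0644973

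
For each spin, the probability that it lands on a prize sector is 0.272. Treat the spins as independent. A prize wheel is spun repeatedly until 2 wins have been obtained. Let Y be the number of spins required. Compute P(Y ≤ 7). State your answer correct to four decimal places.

Finishing within 7 spins ⇔ at least 2 successes in the first 7. With X ~ Binomial(7, 0.272), P(Y ≤ 7) = 1 − P(X ≤ 1).
  k=0: C(7,0)·0.272^0·0.728^7 = 0.108373
  k=1: C(7,1)·0.272^1·0.728^6 = 0.283436
1 − 0.391809 = 0.608191

0.6082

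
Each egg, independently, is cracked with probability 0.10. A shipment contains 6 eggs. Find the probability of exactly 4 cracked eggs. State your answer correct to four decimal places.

0.0012

X ~ Binomial(n=6, p=0.10).
P(X=4) = C(6,4) · p^4 · (1−p)^2
= 15 · 0.0001 · 0.81 = 0.001215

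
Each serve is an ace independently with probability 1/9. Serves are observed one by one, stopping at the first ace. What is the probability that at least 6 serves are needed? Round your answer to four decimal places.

0.5549

Y = number of serves to the first success; geometric, p = 0.111111.
P(Y > 5) = P(first 5 all fail) = (1−p)^5 = 0.554929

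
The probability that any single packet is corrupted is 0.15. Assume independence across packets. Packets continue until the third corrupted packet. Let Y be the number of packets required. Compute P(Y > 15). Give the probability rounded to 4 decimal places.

0.6042

Needing more than 15 packets ⇔ fewer than 3 successes in the first 15. With X ~ Binomial(15, 0.15), P(Y > 15) = P(X ≤ 2).
  k=0: C(15,0)·0.15^0·0.85^15 = 0.087354
  k=1: C(15,1)·0.15^1·0.85^14 = 0.231232
  k=2: C(15,2)·0.15^2·0.85^13 = 0.285639
P(X ≤ 2) = 0.604225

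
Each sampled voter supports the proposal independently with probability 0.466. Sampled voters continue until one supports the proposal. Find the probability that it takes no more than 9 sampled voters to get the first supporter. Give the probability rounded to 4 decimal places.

0.9965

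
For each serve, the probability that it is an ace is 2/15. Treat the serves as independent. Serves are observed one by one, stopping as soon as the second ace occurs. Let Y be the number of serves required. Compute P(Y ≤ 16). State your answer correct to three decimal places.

Finishing within 16 serves ⇔ at least 2 successes in the first 16. With X ~ Binomial(16, 0.133333), P(Y ≤ 16) = 1 − P(X ≤ 1).
  k=0: C(16,0)·0.133333^0·0.866667^16 = 0.10131
  k=1: C(16,1)·0.133333^1·0.866667^15 = 0.24937
1 − 0.35067 = 0.64933

0.649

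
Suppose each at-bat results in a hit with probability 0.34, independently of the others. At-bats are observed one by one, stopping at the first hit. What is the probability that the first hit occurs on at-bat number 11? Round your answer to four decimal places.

0.0053

Geometric (trials to first success), p = 0.34.
P(Y = 11) = (1−p)^10 · p = 0.015683 · 0.34 = 0.005332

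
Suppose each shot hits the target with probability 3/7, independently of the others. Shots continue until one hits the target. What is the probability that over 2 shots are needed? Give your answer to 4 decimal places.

0.3265

Y = number of shots to the first success; geometric, p = 0.428571.
P(Y > 2) = P(first 2 all fail) = (1−p)^2 = 0.326531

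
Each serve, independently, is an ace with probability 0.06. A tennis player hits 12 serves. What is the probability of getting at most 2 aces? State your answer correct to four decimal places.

X ~ Binomial(12, 0.06); P(X ≤ 2) = Σ C(12,k) p^k (1−p)^(12−k) over k:
  k=0: C(12,0)·0.06^0·0.94^12 = 0.475920
  k=1: C(12,1)·0.06^1·0.94^11 = 0.364535
  k=2: C(12,2)·0.06^2·0.94^10 = 0.127975
Total = 0.968430

0.9684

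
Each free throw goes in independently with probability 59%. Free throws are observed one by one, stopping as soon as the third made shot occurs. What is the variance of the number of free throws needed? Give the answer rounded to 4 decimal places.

Y = total free throws until the third success; negative binomial with r=3, p=0.59.
Var(Y) = r(1−p)/p² = 3·0.41 / 0.59² = 3.533467

3.5335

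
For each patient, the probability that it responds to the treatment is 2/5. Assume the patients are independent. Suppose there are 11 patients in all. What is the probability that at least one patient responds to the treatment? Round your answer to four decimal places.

P(at least one) = 1 − P(none) = 1 − (1 − 0.40)^11
= 1 − 0.003628 = 0.996372

0.9964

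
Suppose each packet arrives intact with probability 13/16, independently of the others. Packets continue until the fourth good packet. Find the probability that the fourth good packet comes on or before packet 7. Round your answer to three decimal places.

Finishing within 7 packets ⇔ at least 4 successes in the first 7. With X ~ Binomial(7, 0.8125), P(Y ≤ 7) = 1 − P(X ≤ 3).
  k=0: C(7,0)·0.8125^0·0.1875^7 = 0.00001
  k=1: C(7,1)·0.8125^1·0.1875^6 = 0.00025
  k=2: C(7,2)·0.8125^2·0.1875^5 = 0.00321
  k=3: C(7,3)·0.8125^3·0.1875^4 = 0.02320
1 − 0.02667 = 0.97333

0.973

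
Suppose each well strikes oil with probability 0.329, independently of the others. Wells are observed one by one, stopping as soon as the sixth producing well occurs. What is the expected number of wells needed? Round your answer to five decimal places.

18.23708

Y = total wells until the sixth success; negative binomial with r=6, p=0.329.
E[Y] = r / p = 6 / 0.329 = 18.2370821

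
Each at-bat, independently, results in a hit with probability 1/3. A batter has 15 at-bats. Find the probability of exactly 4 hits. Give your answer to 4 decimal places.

X ~ Binomial(n=15, p=0.333333).
P(X=4) = C(15,4) · p^4 · (1−p)^11
= 1365 · 0.012346 · 0.011561 = 0.194825

0.1948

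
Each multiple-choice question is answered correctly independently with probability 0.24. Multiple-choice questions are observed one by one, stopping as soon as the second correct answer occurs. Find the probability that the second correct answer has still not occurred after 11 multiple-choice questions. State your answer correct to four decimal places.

0.2186

Needing more than 11 multiple-choice questions ⇔ fewer than 2 successes in the first 11. With X ~ Binomial(11, 0.24), P(Y > 11) = P(X ≤ 1).
  k=0: C(11,0)·0.24^0·0.76^11 = 0.048860
  k=1: C(11,1)·0.24^1·0.76^10 = 0.169723
P(X ≤ 1) = 0.218582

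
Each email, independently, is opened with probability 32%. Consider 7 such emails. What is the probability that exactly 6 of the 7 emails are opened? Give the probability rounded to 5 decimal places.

0.00511

X ~ Binomial(n=7, p=0.32).
P(X=6) = C(7,6) · p^6 · (1−p)^1
= 7 · 0.0010737 · 0.68 = 0.0051110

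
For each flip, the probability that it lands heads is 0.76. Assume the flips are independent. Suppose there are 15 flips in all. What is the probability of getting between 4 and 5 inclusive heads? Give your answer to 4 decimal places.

X ~ Binomial(15, 0.76); P(4 ≤ X ≤ 5) = Σ C(15,k) p^k (1−p)^(15−k) over k:
  k=4: C(15,4)·0.76^4·0.24^11 = 0.000069
  k=5: C(15,5)·0.76^5·0.24^10 = 0.000483
Total = 0.000552

0.0006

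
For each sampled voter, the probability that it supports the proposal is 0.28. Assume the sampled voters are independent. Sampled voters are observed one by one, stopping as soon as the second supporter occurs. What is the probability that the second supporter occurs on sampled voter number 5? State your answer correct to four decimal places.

0.1171

Y = trial on which the second success occurs; negative binomial, r=2, p=0.28.
P(Y=5) = C(4,1) · p^2 · (1−p)^3
= 4 · 0.0784 · 0.37325 = 0.117051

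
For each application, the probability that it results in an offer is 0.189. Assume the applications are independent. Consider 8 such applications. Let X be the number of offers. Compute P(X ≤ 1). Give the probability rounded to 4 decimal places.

0.5360

X ~ Binomial(8, 0.189); P(X ≤ 1) = Σ C(8,k) p^k (1−p)^(8−k) over k:
  k=0: C(8,0)·0.189^0·0.811^8 = 0.187140
  k=1: C(8,1)·0.189^1·0.811^7 = 0.348897
Total = 0.536038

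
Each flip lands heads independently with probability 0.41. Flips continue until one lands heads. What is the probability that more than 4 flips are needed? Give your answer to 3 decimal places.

0.121

Y = number of flips to the first success; geometric, p = 0.41.
P(Y > 4) = P(first 4 all fail) = (1−p)^4 = 0.12117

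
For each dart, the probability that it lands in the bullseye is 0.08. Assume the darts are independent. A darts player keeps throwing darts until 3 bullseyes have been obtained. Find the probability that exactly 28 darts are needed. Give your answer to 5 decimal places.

Y = trial on which the third success occurs; negative binomial, r=3, p=0.08.
P(Y=28) = C(27,2) · p^3 · (1−p)^25
= 351 · 0.000512 · 0.12436 = 0.0223498

0.02235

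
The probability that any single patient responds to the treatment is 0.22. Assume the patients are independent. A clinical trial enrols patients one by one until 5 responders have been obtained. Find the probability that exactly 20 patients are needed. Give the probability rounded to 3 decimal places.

0.048

Y = trial on which the fifth success occurs; negative binomial, r=5, p=0.22.
P(Y=20) = C(19,4) · p^5 · (1−p)^15
= 3876 · 0.00051536 · 0.024067 = 0.04807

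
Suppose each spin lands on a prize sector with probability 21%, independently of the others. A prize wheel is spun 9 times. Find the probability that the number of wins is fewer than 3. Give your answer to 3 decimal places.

X ~ Binomial(9, 0.21); P(X ≤ 2) = Σ C(9,k) p^k (1−p)^(9−k) over k:
  k=0: C(9,0)·0.21^0·0.79^9 = 0.11985
  k=1: C(9,1)·0.21^1·0.79^8 = 0.28673
  k=2: C(9,2)·0.21^2·0.79^7 = 0.30488
Total = 0.71147

0.711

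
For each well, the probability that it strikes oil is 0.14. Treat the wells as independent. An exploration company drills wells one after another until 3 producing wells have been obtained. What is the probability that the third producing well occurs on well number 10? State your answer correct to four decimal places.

Y = trial on which the third success occurs; negative binomial, r=3, p=0.14.
P(Y=10) = C(9,2) · p^3 · (1−p)^7
= 36 · 0.002744 · 0.34793 = 0.034370

0.0344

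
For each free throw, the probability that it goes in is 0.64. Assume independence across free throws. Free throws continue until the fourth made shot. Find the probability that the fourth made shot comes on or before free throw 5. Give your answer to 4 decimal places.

0.4094

Finishing within 5 free throws ⇔ at least 4 successes in the first 5. With X ~ Binomial(5, 0.64), P(Y ≤ 5) = 1 − P(X ≤ 3).
  k=0: C(5,0)·0.64^0·0.36^5 = 0.006047
  k=1: C(5,1)·0.64^1·0.36^4 = 0.053748
  k=2: C(5,2)·0.64^2·0.36^3 = 0.191103
  k=3: C(5,3)·0.64^3·0.36^2 = 0.339739
1 − 0.590636 = 0.409364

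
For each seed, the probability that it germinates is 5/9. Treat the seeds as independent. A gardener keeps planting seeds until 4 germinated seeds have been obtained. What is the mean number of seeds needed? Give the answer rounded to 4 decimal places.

Y = total seeds until the fourth success; negative binomial with r=4, p=0.555556.
E[Y] = r / p = 4 / 0.555556 = 7.200000

7.2000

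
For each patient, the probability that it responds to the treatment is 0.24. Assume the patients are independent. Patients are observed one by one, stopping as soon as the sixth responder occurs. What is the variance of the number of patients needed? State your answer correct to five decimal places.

Y = total patients until the sixth success; negative binomial with r=6, p=0.24.
Var(Y) = r(1−p)/p² = 6·0.76 / 0.24² = 79.1666667

79.16667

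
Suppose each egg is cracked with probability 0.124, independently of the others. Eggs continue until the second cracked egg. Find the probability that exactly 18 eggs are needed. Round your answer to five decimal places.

Y = trial on which the second success occurs; negative binomial, r=2, p=0.124.
P(Y=18) = C(17,1) · p^2 · (1−p)^16
= 17 · 0.015376 · 0.12024 = 0.0314310

0.03143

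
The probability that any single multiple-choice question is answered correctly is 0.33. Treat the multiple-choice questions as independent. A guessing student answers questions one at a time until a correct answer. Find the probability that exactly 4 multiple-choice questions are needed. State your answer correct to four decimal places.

Geometric (trials to first success), p = 0.33.
P(Y = 4) = (1−p)^3 · p = 0.30076 · 0.33 = 0.099252

0.0993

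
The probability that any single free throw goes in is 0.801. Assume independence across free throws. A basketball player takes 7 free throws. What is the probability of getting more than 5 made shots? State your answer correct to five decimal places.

X ~ Binomial(7, 0.801); P(X ≥ 6) = Σ C(7,k) p^k (1−p)^(7−k) over k:
  k=6: C(7,6)·0.801^6·0.199^1 = 0.3679139
  k=7: C(7,7)·0.801^7·0.199^0 = 0.2115571
Total = 0.5794710

0.57947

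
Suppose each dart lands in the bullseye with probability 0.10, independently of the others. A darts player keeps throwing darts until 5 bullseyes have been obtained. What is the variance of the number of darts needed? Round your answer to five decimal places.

Y = total darts until the fifth success; negative binomial with r=5, p=0.10.
Var(Y) = r(1−p)/p² = 5·0.90 / 0.10² = 450.0000000

450.00000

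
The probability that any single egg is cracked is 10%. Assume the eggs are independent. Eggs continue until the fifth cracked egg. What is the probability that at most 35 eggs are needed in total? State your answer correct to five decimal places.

Finishing within 35 eggs ⇔ at least 5 successes in the first 35. With X ~ Binomial(35, 0.10), P(Y ≤ 35) = 1 − P(X ≤ 4).
  k=0: C(35,0)·0.10^0·0.90^35 = 0.0250316
  k=1: C(35,1)·0.10^1·0.90^34 = 0.0973449
  k=2: C(35,2)·0.10^2·0.90^33 = 0.1838738
  k=3: C(35,3)·0.10^3·0.90^32 = 0.2247346
  k=4: C(35,4)·0.10^4·0.90^31 = 0.1997641
1 − 0.7307490 = 0.2692510

0.26925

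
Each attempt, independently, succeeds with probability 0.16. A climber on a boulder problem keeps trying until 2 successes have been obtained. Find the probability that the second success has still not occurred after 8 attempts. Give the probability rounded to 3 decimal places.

0.626

Needing more than 8 attempts ⇔ fewer than 2 successes in the first 8. With X ~ Binomial(8, 0.16), P(Y > 8) = P(X ≤ 1).
  k=0: C(8,0)·0.16^0·0.84^8 = 0.24788
  k=1: C(8,1)·0.16^1·0.84^7 = 0.37772
P(X ≤ 1) = 0.62559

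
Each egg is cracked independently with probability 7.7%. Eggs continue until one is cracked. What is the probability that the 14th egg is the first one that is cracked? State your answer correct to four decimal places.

Geometric (trials to first success), p = 0.077.
P(Y = 14) = (1−p)^13 · p = 0.35288 · 0.077 = 0.027171

0.0272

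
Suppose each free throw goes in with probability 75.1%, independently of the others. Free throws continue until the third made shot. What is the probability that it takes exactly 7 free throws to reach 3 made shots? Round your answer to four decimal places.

Y = trial on which the third success occurs; negative binomial, r=3, p=0.751.
P(Y=7) = C(6,2) · p^3 · (1−p)^4
= 15 · 0.42356 · 0.0038441 = 0.024424

0.0244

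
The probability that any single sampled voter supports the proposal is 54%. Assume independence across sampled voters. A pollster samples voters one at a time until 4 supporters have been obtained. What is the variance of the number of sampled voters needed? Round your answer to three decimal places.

Y = total sampled voters until the fourth success; negative binomial with r=4, p=0.54.
Var(Y) = r(1−p)/p² = 4·0.46 / 0.54² = 6.31001

6.310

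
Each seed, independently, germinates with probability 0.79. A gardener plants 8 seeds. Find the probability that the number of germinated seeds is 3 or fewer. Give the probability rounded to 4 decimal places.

0.0129

X ~ Binomial(8, 0.79); P(X ≤ 3) = Σ C(8,k) p^k (1−p)^(8−k) over k:
  k=0: C(8,0)·0.79^0·0.21^8 = 0.000004
  k=1: C(8,1)·0.79^1·0.21^7 = 0.000114
  k=2: C(8,2)·0.79^2·0.21^6 = 0.001499
  k=3: C(8,3)·0.79^3·0.21^5 = 0.011276
Total = 0.012893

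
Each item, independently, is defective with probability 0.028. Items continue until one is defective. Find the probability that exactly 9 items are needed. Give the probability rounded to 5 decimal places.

0.02231

Geometric (trials to first success), p = 0.028.
P(Y = 9) = (1−p)^8 · p = 0.79676 · 0.028 = 0.0223094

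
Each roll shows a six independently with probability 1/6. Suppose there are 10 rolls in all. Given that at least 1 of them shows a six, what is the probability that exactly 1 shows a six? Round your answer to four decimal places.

0.3852

X ~ Binomial(10, 0.166667). Want P(X=1 | X≥1) = P(X=1) / P(X≥1).
P(X=1) = C(10,1)·0.166667^1·0.833333^9 = 0.323011
P(X≥1) = 1 − 0.161506 = 0.838494
Ratio = 0.323011 / 0.838494 = 0.385228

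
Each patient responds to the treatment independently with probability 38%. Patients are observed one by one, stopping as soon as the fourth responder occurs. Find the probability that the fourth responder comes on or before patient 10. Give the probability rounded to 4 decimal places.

0.5664

Finishing within 10 patients ⇔ at least 4 successes in the first 10. With X ~ Binomial(10, 0.38), P(Y ≤ 10) = 1 − P(X ≤ 3).
  k=0: C(10,0)·0.38^0·0.62^10 = 0.008393
  k=1: C(10,1)·0.38^1·0.62^9 = 0.051441
  k=2: C(10,2)·0.38^2·0.62^8 = 0.141877
  k=3: C(10,3)·0.38^3·0.62^7 = 0.231886
1 − 0.433597 = 0.566403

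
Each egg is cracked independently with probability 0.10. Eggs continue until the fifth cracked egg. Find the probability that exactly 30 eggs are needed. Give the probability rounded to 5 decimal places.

0.01705

Y = trial on which the fifth success occurs; negative binomial, r=5, p=0.10.
P(Y=30) = C(29,4) · p^5 · (1−p)^25
= 23751 · 1e-05 · 0.07179 = 0.0170508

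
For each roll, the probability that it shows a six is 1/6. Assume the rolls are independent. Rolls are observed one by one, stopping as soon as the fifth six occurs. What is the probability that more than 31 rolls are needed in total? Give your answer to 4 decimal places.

0.3936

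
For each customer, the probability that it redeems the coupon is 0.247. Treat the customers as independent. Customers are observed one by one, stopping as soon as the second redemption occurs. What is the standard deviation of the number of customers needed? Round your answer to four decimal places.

4.9684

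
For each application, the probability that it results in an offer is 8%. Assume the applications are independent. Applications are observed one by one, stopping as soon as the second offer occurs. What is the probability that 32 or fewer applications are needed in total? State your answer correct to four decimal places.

Finishing within 32 applications ⇔ at least 2 successes in the first 32. With X ~ Binomial(32, 0.08), P(Y ≤ 32) = 1 − P(X ≤ 1).
  k=0: C(32,0)·0.08^0·0.92^32 = 0.069376
  k=1: C(32,1)·0.08^1·0.92^31 = 0.193047
1 − 0.262423 = 0.737577

0.7376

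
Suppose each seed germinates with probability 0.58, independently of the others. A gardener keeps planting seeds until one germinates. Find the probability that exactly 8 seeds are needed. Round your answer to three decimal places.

Geometric (trials to first success), p = 0.58.
P(Y = 8) = (1−p)^7 · p = 0.0023054 · 0.58 = 0.00134

0.001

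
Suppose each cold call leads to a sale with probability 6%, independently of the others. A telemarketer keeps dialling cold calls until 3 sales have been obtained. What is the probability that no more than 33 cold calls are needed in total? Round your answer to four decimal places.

0.3177

Finishing within 33 cold calls ⇔ at least 3 successes in the first 33. With X ~ Binomial(33, 0.06), P(Y ≤ 33) = 1 − P(X ≤ 2).
  k=0: C(33,0)·0.06^0·0.94^33 = 0.129783
  k=1: C(33,1)·0.06^1·0.94^32 = 0.273374
  k=2: C(33,2)·0.06^2·0.94^31 = 0.279190
1 − 0.682347 = 0.317653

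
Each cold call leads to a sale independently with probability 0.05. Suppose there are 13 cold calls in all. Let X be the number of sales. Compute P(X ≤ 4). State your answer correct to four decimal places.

X ~ Binomial(13, 0.05); P(X ≤ 4) = Σ C(13,k) p^k (1−p)^(13−k) over k:
  k=0: C(13,0)·0.05^0·0.95^13 = 0.513342
  k=1: C(13,1)·0.05^1·0.95^12 = 0.351234
  k=2: C(13,2)·0.05^2·0.95^11 = 0.110916
  k=3: C(13,3)·0.05^3·0.95^10 = 0.021405
  k=4: C(13,4)·0.05^4·0.95^9 = 0.002816
Total = 0.999713

0.9997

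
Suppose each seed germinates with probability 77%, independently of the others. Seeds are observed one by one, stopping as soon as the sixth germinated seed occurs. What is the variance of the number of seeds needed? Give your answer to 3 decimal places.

Y = total seeds until the sixth success; negative binomial with r=6, p=0.77.
Var(Y) = r(1−p)/p² = 6·0.23 / 0.77² = 2.32754

2.328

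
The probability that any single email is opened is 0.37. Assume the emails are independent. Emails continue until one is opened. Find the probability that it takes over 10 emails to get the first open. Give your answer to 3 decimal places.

0.010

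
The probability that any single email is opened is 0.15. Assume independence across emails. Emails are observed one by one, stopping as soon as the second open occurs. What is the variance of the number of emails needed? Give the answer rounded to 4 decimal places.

75.5556

Y = total emails until the second success; negative binomial with r=2, p=0.15.
Var(Y) = r(1−p)/p² = 2·0.85 / 0.15² = 75.555556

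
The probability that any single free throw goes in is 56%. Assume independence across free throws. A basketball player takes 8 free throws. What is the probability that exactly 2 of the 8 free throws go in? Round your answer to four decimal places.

X ~ Binomial(n=8, p=0.56).
P(X=2) = C(8,2) · p^2 · (1−p)^6
= 28 · 0.3136 · 0.0072563 = 0.063716

0.0637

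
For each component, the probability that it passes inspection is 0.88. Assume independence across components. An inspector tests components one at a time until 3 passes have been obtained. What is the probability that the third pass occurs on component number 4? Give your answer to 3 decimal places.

0.245

Y = trial on which the third success occurs; negative binomial, r=3, p=0.88.
P(Y=4) = C(3,2) · p^3 · (1−p)^1
= 3 · 0.68147 · 0.12 = 0.24533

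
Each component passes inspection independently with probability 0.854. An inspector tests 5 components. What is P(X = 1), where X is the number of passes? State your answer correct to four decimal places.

0.0019

X ~ Binomial(n=5, p=0.854).
P(X=1) = C(5,1) · p^1 · (1−p)^4
= 5 · 0.854 · 0.00045437 = 0.001940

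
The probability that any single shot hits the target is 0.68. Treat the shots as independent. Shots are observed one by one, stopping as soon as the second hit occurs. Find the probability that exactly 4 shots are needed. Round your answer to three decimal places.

Y = trial on which the second success occurs; negative binomial, r=2, p=0.68.
P(Y=4) = C(3,1) · p^2 · (1−p)^2
= 3 · 0.4624 · 0.1024 = 0.14205

0.142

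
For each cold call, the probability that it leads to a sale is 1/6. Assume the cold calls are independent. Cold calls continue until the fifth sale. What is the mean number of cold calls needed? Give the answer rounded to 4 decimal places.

30.0000

Y = total cold calls until the fifth success; negative binomial with r=5, p=0.166667.
E[Y] = r / p = 5 / 0.166667 = 30.000000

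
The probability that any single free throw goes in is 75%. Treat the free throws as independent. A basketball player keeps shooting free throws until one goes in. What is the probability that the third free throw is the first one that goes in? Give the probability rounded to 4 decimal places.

0.0469

Geometric (trials to first success), p = 0.75.
P(Y = 3) = (1−p)^2 · p = 0.0625 · 0.75 = 0.046875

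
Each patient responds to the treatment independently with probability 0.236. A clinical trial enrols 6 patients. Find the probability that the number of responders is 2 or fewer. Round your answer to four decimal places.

X ~ Binomial(6, 0.236); P(X ≤ 2) = Σ C(6,k) p^k (1−p)^(6−k) over k:
  k=0: C(6,0)·0.236^0·0.764^6 = 0.198866
  k=1: C(6,1)·0.236^1·0.764^5 = 0.368579
  k=2: C(6,2)·0.236^2·0.764^4 = 0.284635
Total = 0.852080

0.8521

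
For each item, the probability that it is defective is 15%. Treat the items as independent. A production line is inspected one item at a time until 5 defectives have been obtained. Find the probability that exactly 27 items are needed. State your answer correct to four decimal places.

0.0318

Y = trial on which the fifth success occurs; negative binomial, r=5, p=0.15.
P(Y=27) = C(26,4) · p^5 · (1−p)^22
= 14950 · 7.5937e-05 · 0.028004 = 0.031792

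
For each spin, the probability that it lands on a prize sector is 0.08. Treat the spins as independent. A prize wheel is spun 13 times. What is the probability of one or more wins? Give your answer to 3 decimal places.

P(at least one) = 1 − P(none) = 1 − (1 − 0.08)^13
= 1 − 0.33825 = 0.66175

0.662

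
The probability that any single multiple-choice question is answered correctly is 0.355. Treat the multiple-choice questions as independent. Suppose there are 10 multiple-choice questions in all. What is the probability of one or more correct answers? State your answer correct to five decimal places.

P(at least one) = 1 − P(none) = 1 − (1 − 0.355)^10
= 1 − 0.0124623 = 0.9875377

0.98754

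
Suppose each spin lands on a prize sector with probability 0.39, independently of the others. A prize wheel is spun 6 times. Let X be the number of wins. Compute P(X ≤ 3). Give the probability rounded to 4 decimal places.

X ~ Binomial(6, 0.39); P(X ≤ 3) = Σ C(6,k) p^k (1−p)^(6−k) over k:
  k=0: C(6,0)·0.39^0·0.61^6 = 0.051520
  k=1: C(6,1)·0.39^1·0.61^5 = 0.197636
  k=2: C(6,2)·0.39^2·0.61^4 = 0.315893
  k=3: C(6,3)·0.39^3·0.61^3 = 0.269286
Total = 0.834334

0.8343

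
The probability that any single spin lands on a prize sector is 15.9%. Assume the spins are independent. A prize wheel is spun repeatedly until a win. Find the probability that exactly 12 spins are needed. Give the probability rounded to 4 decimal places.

Geometric (trials to first success), p = 0.159.
P(Y = 12) = (1−p)^11 · p = 0.14885 · 0.159 = 0.023668

0.0237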